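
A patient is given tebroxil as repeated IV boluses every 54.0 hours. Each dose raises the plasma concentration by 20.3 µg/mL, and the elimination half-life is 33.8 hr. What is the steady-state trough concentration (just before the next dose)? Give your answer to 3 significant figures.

k = ln 2 / 33.8 = 0.02051 hr⁻¹
Fraction remaining after one interval: e^(−kτ) = e^(−0.02051 × 54.0) = 0.3304
R = 1 / (1 − 0.3304) = 1.493
Css,max = 20.3 × 1.493 = 30.32 µg/mL
Css,min = Css,max × e^(−kτ) = 30.32 × 0.3304 ≈ 10.0 µg/mL

10.0 µg/mL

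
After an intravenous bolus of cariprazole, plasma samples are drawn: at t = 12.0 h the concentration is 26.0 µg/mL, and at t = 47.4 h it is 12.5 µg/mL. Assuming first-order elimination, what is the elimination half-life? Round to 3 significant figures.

k = ln(C₁/C₂) / (t₂ − t₁) = ln(26.0/12.5) / (47.4 − 12.0)
  = 0.7324 / 35.40 = 0.02069 h⁻¹
t½ = ln 2 / k = ln 2 / 0.02069 ≈ 33.5 hours

33.5 hours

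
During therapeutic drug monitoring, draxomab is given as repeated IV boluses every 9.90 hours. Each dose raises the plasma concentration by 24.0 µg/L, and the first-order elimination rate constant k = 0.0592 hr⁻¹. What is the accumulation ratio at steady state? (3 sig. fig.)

Fraction remaining after one interval: e^(−kτ) = e^(−0.05920 × 9.90) = 0.5565
R = 1 / (1 − 0.5565) = 1 / 0.4435 ≈ 2.25

2.25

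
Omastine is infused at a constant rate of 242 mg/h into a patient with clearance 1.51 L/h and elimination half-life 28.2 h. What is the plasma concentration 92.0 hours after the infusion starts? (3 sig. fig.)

144 µg/mL

Css = rate / CL = 242 / 1.51 = 160.3 µg/mL
k = ln 2 / 28.2 = 0.02458 h⁻¹
C(t) = Css (1 − e^(−kt)) = 160.3 × (1 − e^(−2.261)) = 160.3 × 0.8958 ≈ 144 µg/mL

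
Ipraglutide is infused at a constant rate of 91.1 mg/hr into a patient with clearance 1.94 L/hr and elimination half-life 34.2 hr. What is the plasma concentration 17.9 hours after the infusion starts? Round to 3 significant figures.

14.3 µg/mL

Css = rate / CL = 91.1 / 1.94 = 46.96 µg/mL
k = ln 2 / 34.2 = 0.02027 hr⁻¹
C(t) = Css (1 − e^(−kt)) = 46.96 × (1 − e^(−0.3628)) = 46.96 × 0.3043 ≈ 14.3 µg/mL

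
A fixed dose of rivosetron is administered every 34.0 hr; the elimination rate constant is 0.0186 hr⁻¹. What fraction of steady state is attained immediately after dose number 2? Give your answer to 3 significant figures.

0.718

f_n = 1 − e^(−nkτ) = 1 − e^(−2 × 0.01860 × 34.0) = 1 − e^(−1.265) = 1 − 0.2823 ≈ 0.718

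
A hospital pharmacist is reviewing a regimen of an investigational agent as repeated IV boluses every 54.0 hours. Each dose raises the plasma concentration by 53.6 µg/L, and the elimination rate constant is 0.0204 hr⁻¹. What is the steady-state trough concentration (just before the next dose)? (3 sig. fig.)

Fraction remaining after one interval: e^(−kτ) = e^(−0.02040 × 54.0) = 0.3323
R = 1 / (1 − 0.3323) = 1.498
Css,max = 53.6 × 1.498 = 80.28 µg/L
Css,min = Css,max × e^(−kτ) = 80.28 × 0.3323 ≈ 26.7 µg/L

26.7 µg/L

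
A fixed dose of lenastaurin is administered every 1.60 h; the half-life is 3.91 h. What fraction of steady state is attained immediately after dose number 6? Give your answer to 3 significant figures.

k = ln 2 / 3.91 = 0.1773 h⁻¹
f_n = 1 − e^(−nkτ) = 1 − e^(−6 × 0.1773 × 1.60) = 1 − e^(−1.702) = 1 − 0.1823 ≈ 0.818

0.818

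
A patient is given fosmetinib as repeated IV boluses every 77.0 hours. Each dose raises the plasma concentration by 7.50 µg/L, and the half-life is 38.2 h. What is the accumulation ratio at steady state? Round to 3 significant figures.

k = ln 2 / 38.2 = 0.01815 h⁻¹
Fraction remaining after one interval: e^(−kτ) = e^(−0.01815 × 77.0) = 0.2473
R = 1 / (1 − 0.2473) = 1 / 0.7527 ≈ 1.33

1.33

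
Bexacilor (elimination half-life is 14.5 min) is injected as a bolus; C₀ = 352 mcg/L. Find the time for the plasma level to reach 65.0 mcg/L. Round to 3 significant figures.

k = ln 2 / 14.5 = 0.04780 min⁻¹
C(t) = C₀ e^(−kt)  ⇒  t = ln(C₀/C) / k
t = ln(352/65.0) / 0.04780 = 1.689 / 0.04780 ≈ 35.3 minutes

35.3 minutes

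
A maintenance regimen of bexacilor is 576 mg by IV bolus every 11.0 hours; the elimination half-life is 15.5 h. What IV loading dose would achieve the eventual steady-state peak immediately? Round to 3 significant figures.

1480 mg

k = ln 2 / 15.5 = 0.04472 h⁻¹
Accumulation ratio R = 1 / (1 − e^(−kτ)) = 1 / (1 − e^(−0.04472×11.0)) = 1 / (1 − 0.6115) = 2.574
Loading dose = maintenance dose × R = 576 × 2.574 ≈ 1480 mg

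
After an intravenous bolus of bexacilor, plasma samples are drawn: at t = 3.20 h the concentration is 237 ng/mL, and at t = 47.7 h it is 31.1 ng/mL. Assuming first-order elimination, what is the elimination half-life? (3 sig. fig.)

k = ln(C₁/C₂) / (t₂ − t₁) = ln(237/31.1) / (47.7 − 3.20)
  = 2.031 / 44.50 = 0.04564 h⁻¹
t½ = ln 2 / k = ln 2 / 0.04564 ≈ 15.2 hours

15.2 hours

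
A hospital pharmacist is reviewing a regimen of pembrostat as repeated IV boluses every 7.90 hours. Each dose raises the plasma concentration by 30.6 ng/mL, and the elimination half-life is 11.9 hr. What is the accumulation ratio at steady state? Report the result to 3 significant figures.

k = ln 2 / 11.9 = 0.05825 hr⁻¹
Fraction remaining after one interval: e^(−kτ) = e^(−0.05825 × 7.90) = 0.6312
R = 1 / (1 − 0.6312) = 1 / 0.3688 ≈ 2.71

2.71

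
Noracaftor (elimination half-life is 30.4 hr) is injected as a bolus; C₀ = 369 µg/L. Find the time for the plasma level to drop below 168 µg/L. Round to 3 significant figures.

k = ln 2 / 30.4 = 0.02280 hr⁻¹
C(t) = C₀ e^(−kt)  ⇒  t = ln(C₀/C) / k
t = ln(369/168) / 0.02280 = 0.7868 / 0.02280 ≈ 34.5 hours

34.5 hours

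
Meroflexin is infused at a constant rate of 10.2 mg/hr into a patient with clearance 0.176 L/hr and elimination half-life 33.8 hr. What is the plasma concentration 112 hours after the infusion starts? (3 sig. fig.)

52.1 µg/mL

Css = rate / CL = 10.2 / 0.176 = 57.95 µg/mL
k = ln 2 / 33.8 = 0.02051 hr⁻¹
C(t) = Css (1 − e^(−kt)) = 57.95 × (1 − e^(−2.297)) = 57.95 × 0.8994 ≈ 52.1 µg/mL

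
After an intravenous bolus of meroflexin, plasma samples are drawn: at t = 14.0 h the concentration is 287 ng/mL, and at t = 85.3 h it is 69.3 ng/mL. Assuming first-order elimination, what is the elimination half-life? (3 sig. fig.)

k = ln(C₁/C₂) / (t₂ − t₁) = ln(287/69.3) / (85.3 − 14.0)
  = 1.421 / 71.30 = 0.01993 h⁻¹
t½ = ln 2 / k = ln 2 / 0.01993 ≈ 34.8 hours

34.8 hours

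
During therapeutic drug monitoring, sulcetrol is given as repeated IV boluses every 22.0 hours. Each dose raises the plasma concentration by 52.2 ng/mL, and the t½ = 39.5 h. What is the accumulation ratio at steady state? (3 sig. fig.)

k = ln 2 / 39.5 = 0.01755 h⁻¹
Fraction remaining after one interval: e^(−kτ) = e^(−0.01755 × 22.0) = 0.6797
R = 1 / (1 − 0.6797) = 1 / 0.3203 ≈ 3.12

3.12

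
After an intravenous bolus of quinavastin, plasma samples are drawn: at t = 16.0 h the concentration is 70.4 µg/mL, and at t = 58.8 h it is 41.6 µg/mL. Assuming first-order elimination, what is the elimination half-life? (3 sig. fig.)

k = ln(C₁/C₂) / (t₂ − t₁) = ln(70.4/41.6) / (58.8 − 16.0)
  = 0.5261 / 42.80 = 0.01229 h⁻¹
t½ = ln 2 / k = ln 2 / 0.01229 ≈ 56.4 hours

56.4 hours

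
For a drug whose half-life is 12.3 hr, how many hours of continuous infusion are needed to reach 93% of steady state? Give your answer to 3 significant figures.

47.2 hours

k = ln 2 / 12.3 = 0.05635 hr⁻¹
f = 1 − e^(−kt)  ⇒  t = −ln(1 − f) / k
t = −ln(1 − 0.93) / 0.05635 = 2.659 / 0.05635 ≈ 47.2 hours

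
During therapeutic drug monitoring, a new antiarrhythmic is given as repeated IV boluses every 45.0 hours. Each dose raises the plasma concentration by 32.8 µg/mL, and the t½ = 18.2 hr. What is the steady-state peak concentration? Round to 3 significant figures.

k = ln 2 / 18.2 = 0.03809 hr⁻¹
Fraction remaining after one interval: e^(−kτ) = e^(−0.03809 × 45.0) = 0.1802
R = 1 / (1 − 0.1802) = 1.220
Css,max = 32.8 × 1.220 ≈ 40.0 µg/mL

40.0 µg/mL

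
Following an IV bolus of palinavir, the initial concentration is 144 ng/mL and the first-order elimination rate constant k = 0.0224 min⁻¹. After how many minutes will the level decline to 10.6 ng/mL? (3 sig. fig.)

C(t) = C₀ e^(−kt)  ⇒  t = ln(C₀/C) / k
t = ln(144/10.6) / 0.02240 = 2.609 / 0.02240 ≈ 116 minutes

116 minutes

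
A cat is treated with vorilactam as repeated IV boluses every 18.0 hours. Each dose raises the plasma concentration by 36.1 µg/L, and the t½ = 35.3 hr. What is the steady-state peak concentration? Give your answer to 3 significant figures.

121 µg/L

k = ln 2 / 35.3 = 0.01964 hr⁻¹
Fraction remaining after one interval: e^(−kτ) = e^(−0.01964 × 18.0) = 0.7023
R = 1 / (1 − 0.7023) = 3.359
Css,max = 36.1 × 3.359 ≈ 121 µg/L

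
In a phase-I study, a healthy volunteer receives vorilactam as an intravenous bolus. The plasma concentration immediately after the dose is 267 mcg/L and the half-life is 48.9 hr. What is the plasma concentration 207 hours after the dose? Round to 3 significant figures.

14.2 mcg/L

k = ln 2 / 48.9 = 0.01417 hr⁻¹
207 hr is 4.233 half-lives, so C = 267 × (1/2)^4.233 = 267 × 0.05317 ≈ 14.2 mcg/L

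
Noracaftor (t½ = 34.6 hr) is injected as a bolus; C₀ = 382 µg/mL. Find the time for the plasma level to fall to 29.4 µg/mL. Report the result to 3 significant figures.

k = ln 2 / 34.6 = 0.02003 hr⁻¹
C(t) = C₀ e^(−kt)  ⇒  t = ln(C₀/C) / k
t = ln(382/29.4) / 0.02003 = 2.564 / 0.02003 ≈ 128 hours

128 hours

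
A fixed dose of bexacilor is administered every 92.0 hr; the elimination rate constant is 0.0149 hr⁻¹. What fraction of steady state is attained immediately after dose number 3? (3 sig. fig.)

0.984

f_n = 1 − e^(−nkτ) = 1 − e^(−3 × 0.01490 × 92.0) = 1 − e^(−4.112) = 1 − 0.01637 ≈ 0.984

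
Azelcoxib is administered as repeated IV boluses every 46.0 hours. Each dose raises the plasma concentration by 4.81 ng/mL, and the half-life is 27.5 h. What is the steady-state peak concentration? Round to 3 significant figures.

7.01 ng/mL

k = ln 2 / 27.5 = 0.02521 h⁻¹
Fraction remaining after one interval: e^(−kτ) = e^(−0.02521 × 46.0) = 0.3137
R = 1 / (1 − 0.3137) = 1.457
Css,max = 4.81 × 1.457 ≈ 7.01 ng/mL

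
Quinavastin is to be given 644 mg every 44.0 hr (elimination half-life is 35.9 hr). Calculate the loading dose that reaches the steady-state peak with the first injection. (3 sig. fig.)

k = ln 2 / 35.9 = 0.01931 hr⁻¹
Accumulation ratio R = 1 / (1 − e^(−kτ)) = 1 / (1 − e^(−0.01931×44.0)) = 1 / (1 − 0.4276) = 1.747
Loading dose = maintenance dose × R = 644 × 1.747 ≈ 1130 mg

1130 mg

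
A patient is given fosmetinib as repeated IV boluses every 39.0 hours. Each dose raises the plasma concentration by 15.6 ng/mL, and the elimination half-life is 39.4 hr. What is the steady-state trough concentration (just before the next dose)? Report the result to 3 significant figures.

k = ln 2 / 39.4 = 0.01759 hr⁻¹
Fraction remaining after one interval: e^(−kτ) = e^(−0.01759 × 39.0) = 0.5035
R = 1 / (1 − 0.5035) = 2.014
Css,max = 15.6 × 2.014 = 31.42 ng/mL
Css,min = Css,max × e^(−kτ) = 31.42 × 0.5035 ≈ 15.8 ng/mL

15.8 ng/mL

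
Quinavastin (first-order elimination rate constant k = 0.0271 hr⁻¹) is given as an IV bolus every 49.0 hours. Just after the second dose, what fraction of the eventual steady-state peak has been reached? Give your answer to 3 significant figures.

0.930

f_n = 1 − e^(−nkτ) = 1 − e^(−2 × 0.02710 × 49.0) = 1 − e^(−2.656) = 1 − 0.07024 ≈ 0.930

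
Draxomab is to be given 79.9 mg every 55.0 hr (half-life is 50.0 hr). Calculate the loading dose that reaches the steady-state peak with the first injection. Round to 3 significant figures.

k = ln 2 / 50.0 = 0.01386 hr⁻¹
Accumulation ratio R = 1 / (1 − e^(−kτ)) = 1 / (1 − e^(−0.01386×55.0)) = 1 / (1 − 0.4665) = 1.874
Loading dose = maintenance dose × R = 79.9 × 1.874 ≈ 150 mg

150 mg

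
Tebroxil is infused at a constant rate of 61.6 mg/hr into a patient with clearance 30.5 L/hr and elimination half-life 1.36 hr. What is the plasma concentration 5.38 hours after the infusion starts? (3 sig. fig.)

Css = rate / CL = 61.6 / 30.5 = 2.020 mg/L
k = ln 2 / 1.36 = 0.5097 hr⁻¹
C(t) = Css (1 − e^(−kt)) = 2.020 × (1 − e^(−2.742)) = 2.020 × 0.9356 ≈ 1.89 mg/L

1.89 mg/L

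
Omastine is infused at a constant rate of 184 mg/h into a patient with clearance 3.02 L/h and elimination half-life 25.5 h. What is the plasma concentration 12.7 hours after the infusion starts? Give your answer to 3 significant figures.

17.8 mg/L

Css = rate / CL = 184 / 3.02 = 60.93 mg/L
k = ln 2 / 25.5 = 0.02718 h⁻¹
C(t) = Css (1 − e^(−kt)) = 60.93 × (1 − e^(−0.3452)) = 60.93 × 0.2919 ≈ 17.8 mg/L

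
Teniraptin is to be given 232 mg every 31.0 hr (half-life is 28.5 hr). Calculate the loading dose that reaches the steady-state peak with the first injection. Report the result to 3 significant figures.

k = ln 2 / 28.5 = 0.02432 hr⁻¹
Accumulation ratio R = 1 / (1 − e^(−kτ)) = 1 / (1 − e^(−0.02432×31.0)) = 1 / (1 − 0.4705) = 1.889
Loading dose = maintenance dose × R = 232 × 1.889 ≈ 438 mg

438 mg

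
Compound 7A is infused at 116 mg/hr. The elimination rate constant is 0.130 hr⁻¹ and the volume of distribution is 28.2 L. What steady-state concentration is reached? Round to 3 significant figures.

31.6 µg/mL

CL = k · V = 0.130 × 28.2 = 3.666 L/hr
Css = rate / CL = 116 / 3.666 ≈ 31.6 µg/mL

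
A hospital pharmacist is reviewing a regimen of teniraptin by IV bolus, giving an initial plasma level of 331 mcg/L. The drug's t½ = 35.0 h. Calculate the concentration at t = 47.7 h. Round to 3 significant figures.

k = ln 2 / 35.0 = 0.01980 h⁻¹
C(t) = C₀ e^(−kt) = 331 × e^(−0.01980 × 47.7) = 331 × e^(−0.9447) = 331 × 0.3888 ≈ 129 mcg/L

129 mcg/L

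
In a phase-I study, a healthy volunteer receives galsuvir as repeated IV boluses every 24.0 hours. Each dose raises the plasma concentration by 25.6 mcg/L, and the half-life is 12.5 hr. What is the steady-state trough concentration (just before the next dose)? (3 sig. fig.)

k = ln 2 / 12.5 = 0.05545 hr⁻¹
Fraction remaining after one interval: e^(−kτ) = e^(−0.05545 × 24.0) = 0.2643
R = 1 / (1 − 0.2643) = 1.359
Css,max = 25.6 × 1.359 = 34.79 mcg/L
Css,min = Css,max × e^(−kτ) = 34.79 × 0.2643 ≈ 9.19 mcg/L

9.19 mcg/L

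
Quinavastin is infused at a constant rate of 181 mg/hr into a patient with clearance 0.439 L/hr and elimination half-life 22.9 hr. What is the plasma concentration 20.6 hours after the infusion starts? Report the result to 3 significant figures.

191 mg/L

Css = rate / CL = 181 / 0.439 = 412.3 mg/L
k = ln 2 / 22.9 = 0.03027 hr⁻¹
C(t) = Css (1 − e^(−kt)) = 412.3 × (1 − e^(−0.6235)) = 412.3 × 0.4640 ≈ 191 mg/L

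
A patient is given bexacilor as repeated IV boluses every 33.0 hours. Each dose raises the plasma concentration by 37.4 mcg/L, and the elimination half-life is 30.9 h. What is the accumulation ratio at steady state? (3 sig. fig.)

1.91

k = ln 2 / 30.9 = 0.02243 h⁻¹
Fraction remaining after one interval: e^(−kτ) = e^(−0.02243 × 33.0) = 0.4770
R = 1 / (1 − 0.4770) = 1 / 0.5230 ≈ 1.91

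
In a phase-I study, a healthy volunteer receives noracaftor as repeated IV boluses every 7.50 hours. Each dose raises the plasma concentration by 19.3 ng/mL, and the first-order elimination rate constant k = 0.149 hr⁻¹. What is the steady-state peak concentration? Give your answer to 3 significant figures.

28.7 ng/mL

Fraction remaining after one interval: e^(−kτ) = e^(−0.1490 × 7.50) = 0.3271
R = 1 / (1 − 0.3271) = 1.486
Css,max = 19.3 × 1.486 ≈ 28.7 ng/mL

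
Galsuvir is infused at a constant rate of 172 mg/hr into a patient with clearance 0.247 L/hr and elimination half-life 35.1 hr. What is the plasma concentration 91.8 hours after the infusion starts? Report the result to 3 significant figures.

583 mg/L

Css = rate / CL = 172 / 0.247 = 696.4 mg/L
k = ln 2 / 35.1 = 0.01975 hr⁻¹
C(t) = Css (1 − e^(−kt)) = 696.4 × (1 − e^(−1.813)) = 696.4 × 0.8368 ≈ 583 mg/L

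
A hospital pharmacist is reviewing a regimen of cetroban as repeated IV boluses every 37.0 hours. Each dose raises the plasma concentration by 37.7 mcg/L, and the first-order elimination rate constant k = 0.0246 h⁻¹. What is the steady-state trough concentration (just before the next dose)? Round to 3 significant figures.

25.4 mcg/L

Fraction remaining after one interval: e^(−kτ) = e^(−0.02460 × 37.0) = 0.4024
R = 1 / (1 − 0.4024) = 1.673
Css,max = 37.7 × 1.673 = 63.09 mcg/L
Css,min = Css,max × e^(−kτ) = 63.09 × 0.4024 ≈ 25.4 mcg/L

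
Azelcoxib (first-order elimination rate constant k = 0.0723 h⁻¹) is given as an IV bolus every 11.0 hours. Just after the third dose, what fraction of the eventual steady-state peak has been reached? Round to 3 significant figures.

f_n = 1 − e^(−nkτ) = 1 − e^(−3 × 0.07230 × 11.0) = 1 − e^(−2.386) = 1 − 0.09201 ≈ 0.908

0.908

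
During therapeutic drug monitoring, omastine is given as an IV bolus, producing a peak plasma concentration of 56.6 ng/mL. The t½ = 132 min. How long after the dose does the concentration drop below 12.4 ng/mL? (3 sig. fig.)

k = ln 2 / 132 = 0.005251 min⁻¹
C(t) = C₀ e^(−kt)  ⇒  t = ln(C₀/C) / k
t = ln(56.6/12.4) / 0.005251 = 1.518 / 0.005251 ≈ 289 minutes

289 minutes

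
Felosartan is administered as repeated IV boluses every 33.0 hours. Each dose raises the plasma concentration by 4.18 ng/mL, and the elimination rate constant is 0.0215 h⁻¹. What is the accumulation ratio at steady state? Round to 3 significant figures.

Fraction remaining after one interval: e^(−kτ) = e^(−0.02150 × 33.0) = 0.4919
R = 1 / (1 − 0.4919) = 1 / 0.5081 ≈ 1.97

1.97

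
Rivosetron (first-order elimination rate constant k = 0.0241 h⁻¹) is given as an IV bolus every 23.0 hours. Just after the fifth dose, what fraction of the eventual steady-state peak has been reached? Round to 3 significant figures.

f_n = 1 − e^(−nkτ) = 1 − e^(−5 × 0.02410 × 23.0) = 1 − e^(−2.772) = 1 − 0.06257 ≈ 0.937

0.937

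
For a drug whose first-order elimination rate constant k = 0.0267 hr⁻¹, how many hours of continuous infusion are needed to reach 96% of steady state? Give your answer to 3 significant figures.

f = 1 − e^(−kt)  ⇒  t = −ln(1 − f) / k
t = −ln(1 − 0.96) / 0.02670 = 3.219 / 0.02670 ≈ 121 hours

121 hours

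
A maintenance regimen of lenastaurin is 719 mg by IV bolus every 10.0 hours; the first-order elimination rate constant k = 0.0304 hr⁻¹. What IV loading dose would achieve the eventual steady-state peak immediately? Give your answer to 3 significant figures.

2740 mg

Accumulation ratio R = 1 / (1 − e^(−kτ)) = 1 / (1 − e^(−0.03040×10.0)) = 1 / (1 − 0.7379) = 3.815
Loading dose = maintenance dose × R = 719 × 3.815 ≈ 2740 mg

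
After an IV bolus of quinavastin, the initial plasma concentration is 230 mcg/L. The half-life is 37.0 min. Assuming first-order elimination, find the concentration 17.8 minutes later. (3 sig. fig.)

k = ln 2 / 37.0 = 0.01873 min⁻¹
C(t) = C₀ e^(−kt) = 230 × e^(−0.01873 × 17.8) = 230 × e^(−0.3335) = 230 × 0.7164 ≈ 165 mcg/L

165 mcg/L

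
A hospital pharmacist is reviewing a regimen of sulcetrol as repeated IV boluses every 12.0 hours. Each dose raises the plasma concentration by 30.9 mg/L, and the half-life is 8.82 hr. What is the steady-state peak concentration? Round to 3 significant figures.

50.6 mg/L

k = ln 2 / 8.82 = 0.07859 hr⁻¹
Fraction remaining after one interval: e^(−kτ) = e^(−0.07859 × 12.0) = 0.3894
R = 1 / (1 − 0.3894) = 1.638
Css,max = 30.9 × 1.638 ≈ 50.6 mg/L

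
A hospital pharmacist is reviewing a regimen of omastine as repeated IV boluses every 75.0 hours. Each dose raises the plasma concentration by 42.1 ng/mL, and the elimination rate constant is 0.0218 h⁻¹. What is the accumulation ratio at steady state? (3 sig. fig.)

Fraction remaining after one interval: e^(−kτ) = e^(−0.02180 × 75.0) = 0.1950
R = 1 / (1 − 0.1950) = 1 / 0.8050 ≈ 1.24

1.24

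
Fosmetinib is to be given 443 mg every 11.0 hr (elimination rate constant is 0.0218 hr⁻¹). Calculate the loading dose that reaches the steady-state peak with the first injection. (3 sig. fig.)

Accumulation ratio R = 1 / (1 − e^(−kτ)) = 1 / (1 − e^(−0.02180×11.0)) = 1 / (1 − 0.7868) = 4.690
Loading dose = maintenance dose × R = 443 × 4.690 ≈ 2080 mg

2080 mg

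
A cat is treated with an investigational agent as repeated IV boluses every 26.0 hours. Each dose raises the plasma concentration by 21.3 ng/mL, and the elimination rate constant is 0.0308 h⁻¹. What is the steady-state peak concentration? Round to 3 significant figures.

38.7 ng/mL

Fraction remaining after one interval: e^(−kτ) = e^(−0.03080 × 26.0) = 0.4490
R = 1 / (1 − 0.4490) = 1.815
Css,max = 21.3 × 1.815 ≈ 38.7 ng/mL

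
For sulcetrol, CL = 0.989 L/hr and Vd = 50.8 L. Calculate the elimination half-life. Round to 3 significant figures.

k = CL / V = 0.989 / 50.8 = 0.01947 hr⁻¹
t½ = ln 2 / k = ln 2 / 0.01947 ≈ 35.6 hours

35.6 hours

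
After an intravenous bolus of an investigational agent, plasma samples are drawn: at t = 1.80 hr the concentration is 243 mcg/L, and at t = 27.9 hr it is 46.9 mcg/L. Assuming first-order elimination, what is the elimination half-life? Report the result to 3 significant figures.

11.0 hours

k = ln(C₁/C₂) / (t₂ − t₁) = ln(243/46.9) / (27.9 − 1.80)
  = 1.645 / 26.10 = 0.06303 hr⁻¹
t½ = ln 2 / k = ln 2 / 0.06303 ≈ 11.0 hours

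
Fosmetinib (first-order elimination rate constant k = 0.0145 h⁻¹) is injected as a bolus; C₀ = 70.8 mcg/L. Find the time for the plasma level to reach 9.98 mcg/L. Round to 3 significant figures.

135 hours

C(t) = C₀ e^(−kt)  ⇒  t = ln(C₀/C) / k
t = ln(70.8/9.98) / 0.01450 = 1.959 / 0.01450 ≈ 135 hours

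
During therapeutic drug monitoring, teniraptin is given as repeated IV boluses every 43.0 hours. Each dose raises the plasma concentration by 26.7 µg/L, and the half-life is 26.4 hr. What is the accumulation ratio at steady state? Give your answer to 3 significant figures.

k = ln 2 / 26.4 = 0.02626 hr⁻¹
Fraction remaining after one interval: e^(−kτ) = e^(−0.02626 × 43.0) = 0.3234
R = 1 / (1 − 0.3234) = 1 / 0.6766 ≈ 1.48

1.48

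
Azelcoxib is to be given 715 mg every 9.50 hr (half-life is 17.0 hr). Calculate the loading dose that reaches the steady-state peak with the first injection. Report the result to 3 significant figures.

k = ln 2 / 17.0 = 0.04077 hr⁻¹
Accumulation ratio R = 1 / (1 − e^(−kτ)) = 1 / (1 − e^(−0.04077×9.50)) = 1 / (1 − 0.6789) = 3.114
Loading dose = maintenance dose × R = 715 × 3.114 ≈ 2230 mg

2230 mg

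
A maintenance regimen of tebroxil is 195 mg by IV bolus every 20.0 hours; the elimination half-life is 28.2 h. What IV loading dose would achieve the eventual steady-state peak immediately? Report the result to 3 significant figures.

k = ln 2 / 28.2 = 0.02458 h⁻¹
Accumulation ratio R = 1 / (1 − e^(−kτ)) = 1 / (1 − e^(−0.02458×20.0)) = 1 / (1 − 0.6117) = 2.575
Loading dose = maintenance dose × R = 195 × 2.575 ≈ 502 mg

502 mg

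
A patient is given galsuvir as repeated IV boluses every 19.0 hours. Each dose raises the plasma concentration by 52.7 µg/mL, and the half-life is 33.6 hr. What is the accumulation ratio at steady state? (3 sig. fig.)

k = ln 2 / 33.6 = 0.02063 hr⁻¹
Fraction remaining after one interval: e^(−kτ) = e^(−0.02063 × 19.0) = 0.6757
R = 1 / (1 − 0.6757) = 1 / 0.3243 ≈ 3.08

3.08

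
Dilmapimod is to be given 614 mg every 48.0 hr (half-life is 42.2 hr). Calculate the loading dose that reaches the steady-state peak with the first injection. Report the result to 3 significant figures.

1130 mg

k = ln 2 / 42.2 = 0.01643 hr⁻¹
Accumulation ratio R = 1 / (1 − e^(−kτ)) = 1 / (1 − e^(−0.01643×48.0)) = 1 / (1 − 0.4546) = 1.833
Loading dose = maintenance dose × R = 614 × 1.833 ≈ 1130 mg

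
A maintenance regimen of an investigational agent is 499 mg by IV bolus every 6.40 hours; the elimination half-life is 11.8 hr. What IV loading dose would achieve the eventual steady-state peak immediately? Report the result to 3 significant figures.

1590 mg

k = ln 2 / 11.8 = 0.05874 hr⁻¹
Accumulation ratio R = 1 / (1 − e^(−kτ)) = 1 / (1 − e^(−0.05874×6.40)) = 1 / (1 − 0.6866) = 3.191
Loading dose = maintenance dose × R = 499 × 3.191 ≈ 1590 mg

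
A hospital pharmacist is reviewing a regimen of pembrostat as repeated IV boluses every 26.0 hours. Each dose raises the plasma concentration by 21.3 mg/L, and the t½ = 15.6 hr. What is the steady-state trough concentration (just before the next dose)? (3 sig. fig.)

k = ln 2 / 15.6 = 0.04443 hr⁻¹
Fraction remaining after one interval: e^(−kτ) = e^(−0.04443 × 26.0) = 0.3150
R = 1 / (1 − 0.3150) = 1.460
Css,max = 21.3 × 1.460 = 31.09 mg/L
Css,min = Css,max × e^(−kτ) = 31.09 × 0.3150 ≈ 9.79 mg/L

9.79 mg/L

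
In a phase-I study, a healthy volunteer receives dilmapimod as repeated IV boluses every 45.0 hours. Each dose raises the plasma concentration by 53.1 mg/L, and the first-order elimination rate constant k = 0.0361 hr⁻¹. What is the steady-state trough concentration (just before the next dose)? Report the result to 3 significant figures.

13.0 mg/L

Fraction remaining after one interval: e^(−kτ) = e^(−0.03610 × 45.0) = 0.1970
R = 1 / (1 − 0.1970) = 1.245
Css,max = 53.1 × 1.245 = 66.13 mg/L
Css,min = Css,max × e^(−kτ) = 66.13 × 0.1970 ≈ 13.0 mg/L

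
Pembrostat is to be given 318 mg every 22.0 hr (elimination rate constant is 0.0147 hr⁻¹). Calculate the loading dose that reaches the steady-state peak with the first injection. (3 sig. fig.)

Accumulation ratio R = 1 / (1 − e^(−kτ)) = 1 / (1 − e^(−0.01470×22.0)) = 1 / (1 − 0.7237) = 3.619
Loading dose = maintenance dose × R = 318 × 3.619 ≈ 1150 mg

1150 mg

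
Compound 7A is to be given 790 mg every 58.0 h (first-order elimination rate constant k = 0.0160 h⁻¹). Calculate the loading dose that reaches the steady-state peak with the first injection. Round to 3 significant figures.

Accumulation ratio R = 1 / (1 − e^(−kτ)) = 1 / (1 − e^(−0.01600×58.0)) = 1 / (1 − 0.3953) = 1.654
Loading dose = maintenance dose × R = 790 × 1.654 ≈ 1310 mg

1310 mg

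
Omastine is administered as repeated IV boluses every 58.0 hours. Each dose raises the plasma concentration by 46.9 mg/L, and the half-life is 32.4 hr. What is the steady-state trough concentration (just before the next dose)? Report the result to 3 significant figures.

19.1 mg/L

k = ln 2 / 32.4 = 0.02139 hr⁻¹
Fraction remaining after one interval: e^(−kτ) = e^(−0.02139 × 58.0) = 0.2891
R = 1 / (1 − 0.2891) = 1.407
Css,max = 46.9 × 1.407 = 65.98 mg/L
Css,min = Css,max × e^(−kτ) = 65.98 × 0.2891 ≈ 19.1 mg/L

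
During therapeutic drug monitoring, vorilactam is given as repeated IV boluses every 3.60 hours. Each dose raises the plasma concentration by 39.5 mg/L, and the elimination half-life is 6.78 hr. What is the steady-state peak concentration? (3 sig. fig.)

k = ln 2 / 6.78 = 0.1022 hr⁻¹
Fraction remaining after one interval: e^(−kτ) = e^(−0.1022 × 3.60) = 0.6921
R = 1 / (1 − 0.6921) = 3.248
Css,max = 39.5 × 3.248 ≈ 128 mg/L

128 mg/L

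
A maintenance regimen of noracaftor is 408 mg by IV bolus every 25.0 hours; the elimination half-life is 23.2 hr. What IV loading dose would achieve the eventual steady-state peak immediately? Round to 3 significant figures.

775 mg

k = ln 2 / 23.2 = 0.02988 hr⁻¹
Accumulation ratio R = 1 / (1 − e^(−kτ)) = 1 / (1 − e^(−0.02988×25.0)) = 1 / (1 − 0.4738) = 1.900
Loading dose = maintenance dose × R = 408 × 1.900 ≈ 775 mg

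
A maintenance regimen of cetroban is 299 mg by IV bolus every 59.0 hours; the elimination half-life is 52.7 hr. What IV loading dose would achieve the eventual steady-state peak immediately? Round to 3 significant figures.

k = ln 2 / 52.7 = 0.01315 hr⁻¹
Accumulation ratio R = 1 / (1 − e^(−kτ)) = 1 / (1 − e^(−0.01315×59.0)) = 1 / (1 − 0.4602) = 1.853
Loading dose = maintenance dose × R = 299 × 1.853 ≈ 554 mg

554 mg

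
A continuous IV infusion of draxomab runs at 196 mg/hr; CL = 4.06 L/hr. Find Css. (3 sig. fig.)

Css = infusion rate / CL = 196 / 4.06 ≈ 48.3 µg/mL

48.3 µg/mL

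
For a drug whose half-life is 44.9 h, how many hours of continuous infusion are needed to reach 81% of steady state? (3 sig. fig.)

k = ln 2 / 44.9 = 0.01544 h⁻¹
f = 1 − e^(−kt)  ⇒  t = −ln(1 − f) / k
t = −ln(1 − 0.81) / 0.01544 = 1.661 / 0.01544 ≈ 108 hours

108 hours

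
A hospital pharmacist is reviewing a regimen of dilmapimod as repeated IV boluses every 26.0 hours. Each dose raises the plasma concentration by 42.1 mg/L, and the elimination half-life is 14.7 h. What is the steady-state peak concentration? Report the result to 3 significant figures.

k = ln 2 / 14.7 = 0.04715 h⁻¹
Fraction remaining after one interval: e^(−kτ) = e^(−0.04715 × 26.0) = 0.2935
R = 1 / (1 − 0.2935) = 1.415
Css,max = 42.1 × 1.415 ≈ 59.6 mg/L

59.6 mg/L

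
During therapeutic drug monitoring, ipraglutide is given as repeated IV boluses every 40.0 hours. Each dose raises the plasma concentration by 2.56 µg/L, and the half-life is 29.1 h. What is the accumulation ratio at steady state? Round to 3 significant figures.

k = ln 2 / 29.1 = 0.02382 h⁻¹
Fraction remaining after one interval: e^(−kτ) = e^(−0.02382 × 40.0) = 0.3857
R = 1 / (1 − 0.3857) = 1 / 0.6143 ≈ 1.63

1.63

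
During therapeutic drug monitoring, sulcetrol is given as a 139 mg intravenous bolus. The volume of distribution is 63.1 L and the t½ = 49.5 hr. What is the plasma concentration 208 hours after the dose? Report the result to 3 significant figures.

C₀ = dose / V = 139 / 63.1 = 2.203 mg/L
k = ln 2 / 49.5 = 0.01400 hr⁻¹
C(t) = C₀ e^(−kt) = 2.203 × e^(−0.01400 × 208) = 2.203 × e^(−2.913) = 2.203 × 0.05433 ≈ 0.120 mg/L

0.120 mg/L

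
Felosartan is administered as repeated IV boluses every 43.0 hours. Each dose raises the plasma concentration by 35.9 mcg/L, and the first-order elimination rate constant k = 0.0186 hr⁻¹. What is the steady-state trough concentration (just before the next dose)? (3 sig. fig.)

Fraction remaining after one interval: e^(−kτ) = e^(−0.01860 × 43.0) = 0.4494
R = 1 / (1 − 0.4494) = 1.816
Css,max = 35.9 × 1.816 = 65.20 mcg/L
Css,min = Css,max × e^(−kτ) = 65.20 × 0.4494 ≈ 29.3 mcg/L

29.3 mcg/L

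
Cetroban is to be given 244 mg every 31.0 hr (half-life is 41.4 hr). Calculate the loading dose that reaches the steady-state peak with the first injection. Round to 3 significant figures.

603 mg

k = ln 2 / 41.4 = 0.01674 hr⁻¹
Accumulation ratio R = 1 / (1 − e^(−kτ)) = 1 / (1 − e^(−0.01674×31.0)) = 1 / (1 − 0.5951) = 2.470
Loading dose = maintenance dose × R = 244 × 2.470 ≈ 603 mg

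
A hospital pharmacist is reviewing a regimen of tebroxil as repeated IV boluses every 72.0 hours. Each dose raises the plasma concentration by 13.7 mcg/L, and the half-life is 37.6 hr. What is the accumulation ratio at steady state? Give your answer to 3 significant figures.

k = ln 2 / 37.6 = 0.01843 hr⁻¹
Fraction remaining after one interval: e^(−kτ) = e^(−0.01843 × 72.0) = 0.2652
R = 1 / (1 − 0.2652) = 1 / 0.7348 ≈ 1.36

1.36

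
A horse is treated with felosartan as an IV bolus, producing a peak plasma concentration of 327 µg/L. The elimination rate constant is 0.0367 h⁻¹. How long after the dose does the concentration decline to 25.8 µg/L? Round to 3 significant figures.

C(t) = C₀ e^(−kt)  ⇒  t = ln(C₀/C) / k
t = ln(327/25.8) / 0.03670 = 2.540 / 0.03670 ≈ 69.2 hours

69.2 hours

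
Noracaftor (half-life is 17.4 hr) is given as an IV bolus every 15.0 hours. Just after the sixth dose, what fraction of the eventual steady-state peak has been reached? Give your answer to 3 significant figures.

k = ln 2 / 17.4 = 0.03984 hr⁻¹
f_n = 1 − e^(−nkτ) = 1 − e^(−6 × 0.03984 × 15.0) = 1 − e^(−3.585) = 1 − 0.02773 ≈ 0.972

0.972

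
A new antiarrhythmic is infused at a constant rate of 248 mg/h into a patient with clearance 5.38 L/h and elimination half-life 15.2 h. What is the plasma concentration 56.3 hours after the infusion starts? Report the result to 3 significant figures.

42.6 mg/L

Css = rate / CL = 248 / 5.38 = 46.10 mg/L
k = ln 2 / 15.2 = 0.04560 h⁻¹
C(t) = Css (1 − e^(−kt)) = 46.10 × (1 − e^(−2.567)) = 46.10 × 0.9233 ≈ 42.6 mg/L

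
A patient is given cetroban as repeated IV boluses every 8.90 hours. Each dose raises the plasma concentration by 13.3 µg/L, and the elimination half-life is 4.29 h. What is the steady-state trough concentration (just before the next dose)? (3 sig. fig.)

k = ln 2 / 4.29 = 0.1616 h⁻¹
Fraction remaining after one interval: e^(−kτ) = e^(−0.1616 × 8.90) = 0.2374
R = 1 / (1 − 0.2374) = 1.311
Css,max = 13.3 × 1.311 = 17.44 µg/L
Css,min = Css,max × e^(−kτ) = 17.44 × 0.2374 ≈ 4.14 µg/L

4.14 µg/L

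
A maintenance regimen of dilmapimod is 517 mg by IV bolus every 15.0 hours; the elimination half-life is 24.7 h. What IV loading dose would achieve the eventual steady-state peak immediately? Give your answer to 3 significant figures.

1500 mg

k = ln 2 / 24.7 = 0.02806 h⁻¹
Accumulation ratio R = 1 / (1 − e^(−kτ)) = 1 / (1 − e^(−0.02806×15.0)) = 1 / (1 − 0.6564) = 2.911
Loading dose = maintenance dose × R = 517 × 2.911 ≈ 1500 mg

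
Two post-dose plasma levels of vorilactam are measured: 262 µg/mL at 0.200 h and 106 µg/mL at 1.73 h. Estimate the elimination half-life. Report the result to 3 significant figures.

1.17 hours

k = ln(C₁/C₂) / (t₂ − t₁) = ln(262/106) / (1.73 − 0.200)
  = 0.9049 / 1.530 = 0.5914 h⁻¹
t½ = ln 2 / k = ln 2 / 0.5914 ≈ 1.17 hours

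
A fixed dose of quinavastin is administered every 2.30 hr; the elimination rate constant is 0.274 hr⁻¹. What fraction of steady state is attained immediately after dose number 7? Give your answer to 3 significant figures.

0.988

f_n = 1 − e^(−nkτ) = 1 − e^(−7 × 0.2740 × 2.30) = 1 − e^(−4.411) = 1 − 0.01214 ≈ 0.988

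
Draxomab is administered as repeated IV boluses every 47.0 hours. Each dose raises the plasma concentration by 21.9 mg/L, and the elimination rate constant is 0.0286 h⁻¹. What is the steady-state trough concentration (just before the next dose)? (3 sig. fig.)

Fraction remaining after one interval: e^(−kτ) = e^(−0.02860 × 47.0) = 0.2607
R = 1 / (1 − 0.2607) = 1.353
Css,max = 21.9 × 1.353 = 29.62 mg/L
Css,min = Css,max × e^(−kτ) = 29.62 × 0.2607 ≈ 7.72 mg/L

7.72 mg/L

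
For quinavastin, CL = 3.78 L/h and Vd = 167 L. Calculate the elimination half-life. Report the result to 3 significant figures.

30.6 hours

k = CL / V = 3.78 / 167 = 0.02263 h⁻¹
t½ = ln 2 / k = ln 2 / 0.02263 ≈ 30.6 hours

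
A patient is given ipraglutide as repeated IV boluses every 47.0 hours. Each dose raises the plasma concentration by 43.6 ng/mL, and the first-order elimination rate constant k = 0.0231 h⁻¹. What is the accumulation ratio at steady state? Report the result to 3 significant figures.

Fraction remaining after one interval: e^(−kτ) = e^(−0.02310 × 47.0) = 0.3377
R = 1 / (1 − 0.3377) = 1 / 0.6623 ≈ 1.51

1.51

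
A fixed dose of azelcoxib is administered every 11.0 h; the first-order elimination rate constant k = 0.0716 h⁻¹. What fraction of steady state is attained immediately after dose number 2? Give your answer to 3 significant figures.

0.793

f_n = 1 − e^(−nkτ) = 1 − e^(−2 × 0.07160 × 11.0) = 1 − e^(−1.575) = 1 − 0.2070 ≈ 0.793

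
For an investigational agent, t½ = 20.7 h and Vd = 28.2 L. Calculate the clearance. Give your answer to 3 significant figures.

0.944 L/h

k = ln 2 / t½ = ln 2 / 20.7 = 0.03349 h⁻¹
CL = k · V = 0.03349 × 28.2 ≈ 0.944 L/h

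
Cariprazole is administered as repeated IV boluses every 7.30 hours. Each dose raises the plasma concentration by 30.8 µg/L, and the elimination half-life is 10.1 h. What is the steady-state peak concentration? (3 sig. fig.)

k = ln 2 / 10.1 = 0.06863 h⁻¹
Fraction remaining after one interval: e^(−kτ) = e^(−0.06863 × 7.30) = 0.6059
R = 1 / (1 − 0.6059) = 2.538
Css,max = 30.8 × 2.538 ≈ 78.2 µg/L

78.2 µg/L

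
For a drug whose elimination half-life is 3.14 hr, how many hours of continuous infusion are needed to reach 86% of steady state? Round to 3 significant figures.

8.91 hours

k = ln 2 / 3.14 = 0.2207 hr⁻¹
f = 1 − e^(−kt)  ⇒  t = −ln(1 − f) / k
t = −ln(1 − 0.86) / 0.2207 = 1.966 / 0.2207 ≈ 8.91 hours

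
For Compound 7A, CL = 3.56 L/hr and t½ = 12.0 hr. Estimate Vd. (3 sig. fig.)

k = ln 2 / t½ = ln 2 / 12.0 = 0.05776 hr⁻¹
V = CL / k = 3.56 / 0.05776 ≈ 61.6 L

61.6 L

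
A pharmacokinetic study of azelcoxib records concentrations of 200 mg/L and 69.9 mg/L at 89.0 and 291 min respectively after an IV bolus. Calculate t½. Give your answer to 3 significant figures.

k = ln(C₁/C₂) / (t₂ − t₁) = ln(200/69.9) / (291 − 89.0)
  = 1.051 / 202.0 = 0.005204 min⁻¹
t½ = ln 2 / k = ln 2 / 0.005204 ≈ 133 minutes

133 minutes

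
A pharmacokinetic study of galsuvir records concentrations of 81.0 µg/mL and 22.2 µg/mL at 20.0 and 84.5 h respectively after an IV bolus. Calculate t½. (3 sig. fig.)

k = ln(C₁/C₂) / (t₂ − t₁) = ln(81.0/22.2) / (84.5 − 20.0)
  = 1.294 / 64.50 = 0.02007 h⁻¹
t½ = ln 2 / k = ln 2 / 0.02007 ≈ 34.5 hours

34.5 hours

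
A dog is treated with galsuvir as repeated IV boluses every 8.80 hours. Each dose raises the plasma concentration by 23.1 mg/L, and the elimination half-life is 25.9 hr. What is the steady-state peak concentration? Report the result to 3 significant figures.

110 mg/L

k = ln 2 / 25.9 = 0.02676 hr⁻¹
Fraction remaining after one interval: e^(−kτ) = e^(−0.02676 × 8.80) = 0.7902
R = 1 / (1 − 0.7902) = 4.766
Css,max = 23.1 × 4.766 ≈ 110 mg/L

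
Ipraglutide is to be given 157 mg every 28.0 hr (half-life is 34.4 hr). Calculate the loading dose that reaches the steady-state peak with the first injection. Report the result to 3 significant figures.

k = ln 2 / 34.4 = 0.02015 hr⁻¹
Accumulation ratio R = 1 / (1 − e^(−kτ)) = 1 / (1 − e^(−0.02015×28.0)) = 1 / (1 − 0.5688) = 2.319
Loading dose = maintenance dose × R = 157 × 2.319 ≈ 364 mg

364 mg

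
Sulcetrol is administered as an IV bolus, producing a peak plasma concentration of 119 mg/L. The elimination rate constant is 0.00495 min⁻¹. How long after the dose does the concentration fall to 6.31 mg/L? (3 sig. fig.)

C(t) = C₀ e^(−kt)  ⇒  t = ln(C₀/C) / k
t = ln(119/6.31) / 0.004950 = 2.937 / 0.004950 ≈ 593 minutes

593 minutes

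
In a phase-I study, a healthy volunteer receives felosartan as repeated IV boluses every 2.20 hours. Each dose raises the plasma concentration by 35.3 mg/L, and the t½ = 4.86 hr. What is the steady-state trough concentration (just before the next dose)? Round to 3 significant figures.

95.8 mg/L

k = ln 2 / 4.86 = 0.1426 hr⁻¹
Fraction remaining after one interval: e^(−kτ) = e^(−0.1426 × 2.20) = 0.7307
R = 1 / (1 − 0.7307) = 3.713
Css,max = 35.3 × 3.713 = 131.1 mg/L
Css,min = Css,max × e^(−kτ) = 131.1 × 0.7307 ≈ 95.8 mg/L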